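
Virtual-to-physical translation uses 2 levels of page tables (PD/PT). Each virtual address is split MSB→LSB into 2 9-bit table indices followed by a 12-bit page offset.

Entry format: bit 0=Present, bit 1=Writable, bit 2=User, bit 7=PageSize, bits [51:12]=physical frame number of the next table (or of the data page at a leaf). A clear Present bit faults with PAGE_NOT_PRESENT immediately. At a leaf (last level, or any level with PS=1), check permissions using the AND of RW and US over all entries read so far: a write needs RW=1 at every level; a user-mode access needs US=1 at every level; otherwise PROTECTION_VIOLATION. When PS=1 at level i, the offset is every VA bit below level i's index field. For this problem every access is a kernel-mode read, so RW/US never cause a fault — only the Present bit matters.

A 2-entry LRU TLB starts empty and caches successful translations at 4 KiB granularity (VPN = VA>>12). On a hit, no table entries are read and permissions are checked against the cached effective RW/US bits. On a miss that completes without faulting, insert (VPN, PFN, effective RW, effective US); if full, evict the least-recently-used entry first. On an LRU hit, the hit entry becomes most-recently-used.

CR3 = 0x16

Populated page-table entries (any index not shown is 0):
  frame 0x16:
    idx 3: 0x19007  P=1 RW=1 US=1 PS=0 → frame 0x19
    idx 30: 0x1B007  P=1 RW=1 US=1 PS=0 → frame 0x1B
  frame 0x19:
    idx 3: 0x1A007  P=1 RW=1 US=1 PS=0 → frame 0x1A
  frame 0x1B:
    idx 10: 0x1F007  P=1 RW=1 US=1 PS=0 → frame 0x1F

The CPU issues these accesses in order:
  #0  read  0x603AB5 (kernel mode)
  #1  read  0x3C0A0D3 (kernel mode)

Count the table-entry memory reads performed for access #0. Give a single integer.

Per-access translation:
#0 VA=0x603AB5 (r,kernel):
  lvl0: tbl 0x16, slot 3 ⇒ 0x19007 (P1/RW1/US1/PS0)
  lvl1: tbl 0x19, slot 3 ⇒ 0x1A007 (P1/RW1/US1/PS0)
  ⇒ phys 0x1AAB5  [2 reads]
#1 VA=0x3C0A0D3 (r,kernel):
  lvl0: tbl 0x16, slot 30 ⇒ 0x1B007 (P1/RW1/US1/PS0)
  lvl1: tbl 0x1B, slot 10 ⇒ 0x1F007 (P1/RW1/US1/PS0)
  ⇒ phys 0x1F0D3  [2 reads]

Entries read for #0: 2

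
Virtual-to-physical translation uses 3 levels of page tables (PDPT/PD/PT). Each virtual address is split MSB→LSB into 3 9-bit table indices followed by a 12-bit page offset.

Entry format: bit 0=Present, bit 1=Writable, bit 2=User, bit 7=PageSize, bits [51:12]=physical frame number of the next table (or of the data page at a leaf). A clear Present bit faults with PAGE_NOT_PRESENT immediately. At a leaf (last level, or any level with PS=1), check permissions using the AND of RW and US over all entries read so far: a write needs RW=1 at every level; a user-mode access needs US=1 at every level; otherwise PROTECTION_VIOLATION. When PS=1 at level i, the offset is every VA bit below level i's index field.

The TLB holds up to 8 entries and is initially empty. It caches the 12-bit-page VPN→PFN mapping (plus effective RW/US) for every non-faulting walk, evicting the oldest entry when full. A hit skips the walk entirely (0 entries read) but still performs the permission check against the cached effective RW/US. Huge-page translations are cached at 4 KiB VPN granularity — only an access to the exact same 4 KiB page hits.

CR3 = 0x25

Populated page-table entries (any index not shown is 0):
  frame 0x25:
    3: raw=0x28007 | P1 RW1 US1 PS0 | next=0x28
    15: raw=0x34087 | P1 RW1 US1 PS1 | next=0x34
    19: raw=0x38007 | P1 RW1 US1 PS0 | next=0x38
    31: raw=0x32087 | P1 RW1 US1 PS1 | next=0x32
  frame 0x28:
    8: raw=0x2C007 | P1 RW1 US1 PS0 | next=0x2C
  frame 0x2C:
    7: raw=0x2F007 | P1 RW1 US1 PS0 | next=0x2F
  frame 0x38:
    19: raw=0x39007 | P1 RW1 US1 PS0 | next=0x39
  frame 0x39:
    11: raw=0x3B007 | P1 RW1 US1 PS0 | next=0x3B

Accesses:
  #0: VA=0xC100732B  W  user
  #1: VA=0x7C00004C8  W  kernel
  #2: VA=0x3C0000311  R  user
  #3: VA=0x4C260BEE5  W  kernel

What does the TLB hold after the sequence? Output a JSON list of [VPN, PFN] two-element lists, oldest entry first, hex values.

Walk each access:
#0 VA=0xC100732B (w,user):
  [0] read 0x25 idx=3: raw=0x28007 flags P=1 W=1 U=1 S=0
  [1] read 0x28 idx=8: raw=0x2C007 flags P=1 W=1 U=1 S=0
  [2] read 0x2C idx=7: raw=0x2F007 flags P=1 W=1 U=1 S=0
  → PA=0x2F32B  (3 entries read)
#1 VA=0x7C00004C8 (w,kernel):
  [0] read 0x25 idx=31: raw=0x32087 flags P=1 W=1 U=1 S=1
  → PA=0x324C8 (huge @L0)  (1 entries read)
#2 VA=0x3C0000311 (r,user):
  [0] read 0x25 idx=15: raw=0x34087 flags P=1 W=1 U=1 S=1
  → PA=0x34311 (huge @L0)  (1 entries read)
#3 VA=0x4C260BEE5 (w,kernel):
  [0] read 0x25 idx=19: raw=0x38007 flags P=1 W=1 U=1 S=0
  [1] read 0x38 idx=19: raw=0x39007 flags P=1 W=1 U=1 S=0
  [2] read 0x39 idx=11: raw=0x3B007 flags P=1 W=1 U=1 S=0
  → PA=0x3BEE5  (3 entries read)

TLB: [["0xC1007", "0x2F"], ["0x7C0000", "0x32"], ["0x3C0000", "0x34"], ["0x4C260B", "0x3B"]]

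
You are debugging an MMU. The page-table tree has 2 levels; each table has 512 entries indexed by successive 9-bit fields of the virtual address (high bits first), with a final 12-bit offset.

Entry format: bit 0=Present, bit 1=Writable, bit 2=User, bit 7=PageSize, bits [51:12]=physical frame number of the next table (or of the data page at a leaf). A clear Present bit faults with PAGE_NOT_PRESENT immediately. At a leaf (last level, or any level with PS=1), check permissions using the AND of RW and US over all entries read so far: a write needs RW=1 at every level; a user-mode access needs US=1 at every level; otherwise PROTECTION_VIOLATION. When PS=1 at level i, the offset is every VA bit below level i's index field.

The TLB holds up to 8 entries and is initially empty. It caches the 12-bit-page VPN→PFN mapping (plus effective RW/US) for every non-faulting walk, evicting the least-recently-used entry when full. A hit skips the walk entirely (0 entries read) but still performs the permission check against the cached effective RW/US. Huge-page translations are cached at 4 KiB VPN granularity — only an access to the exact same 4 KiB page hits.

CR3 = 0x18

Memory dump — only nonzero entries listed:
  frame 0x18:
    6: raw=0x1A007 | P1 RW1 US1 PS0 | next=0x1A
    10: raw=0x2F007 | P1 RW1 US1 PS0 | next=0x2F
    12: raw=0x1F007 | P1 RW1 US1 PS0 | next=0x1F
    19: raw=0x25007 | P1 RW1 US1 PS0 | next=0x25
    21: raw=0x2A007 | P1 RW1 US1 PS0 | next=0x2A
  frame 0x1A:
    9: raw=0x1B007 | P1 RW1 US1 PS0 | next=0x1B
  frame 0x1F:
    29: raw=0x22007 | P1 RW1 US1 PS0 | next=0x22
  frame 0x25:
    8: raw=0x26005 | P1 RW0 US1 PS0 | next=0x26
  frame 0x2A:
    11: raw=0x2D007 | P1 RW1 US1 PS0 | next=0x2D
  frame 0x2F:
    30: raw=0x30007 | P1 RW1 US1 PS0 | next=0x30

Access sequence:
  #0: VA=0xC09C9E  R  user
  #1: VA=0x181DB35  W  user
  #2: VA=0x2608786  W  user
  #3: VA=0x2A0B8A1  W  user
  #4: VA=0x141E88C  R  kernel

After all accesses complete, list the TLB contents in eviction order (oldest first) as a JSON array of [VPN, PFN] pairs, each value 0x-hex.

Trace:
#0 VA=0xC09C9E (r,user):
  lvl0: tbl 0x18, slot 6 ⇒ 0x1A007 (P1/RW1/US1/PS0)
  lvl1: tbl 0x1A, slot 9 ⇒ 0x1B007 (P1/RW1/US1/PS0)
  ✓ 0x1BC9E  — 2 lookups
#1 VA=0x181DB35 (w,user):
  lvl0: tbl 0x18, slot 12 ⇒ 0x1F007 (P1/RW1/US1/PS0)
  lvl1: tbl 0x1F, slot 29 ⇒ 0x22007 (P1/RW1/US1/PS0)
  ✓ 0x22B35  — 2 lookups
#2 VA=0x2608786 (w,user):
  lvl0: tbl 0x18, slot 19 ⇒ 0x25007 (P1/RW1/US1/PS0)
  lvl1: tbl 0x25, slot 8 ⇒ 0x26005 (P1/RW0/US1/PS0)
  ✗ PROTECTION_VIOLATION  [2 reads]
#3 VA=0x2A0B8A1 (w,user):
  lvl0: tbl 0x18, slot 21 ⇒ 0x2A007 (P1/RW1/US1/PS0)
  lvl1: tbl 0x2A, slot 11 ⇒ 0x2D007 (P1/RW1/US1/PS0)
  ✓ 0x2D8A1  — 2 lookups
#4 VA=0x141E88C (r,kernel):
  lvl0: tbl 0x18, slot 10 ⇒ 0x2F007 (P1/RW1/US1/PS0)
  lvl1: tbl 0x2F, slot 30 ⇒ 0x30007 (P1/RW1/US1/PS0)
  ✓ 0x3088C  — 2 lookups

TLB: [["0xC09", "0x1B"], ["0x181D", "0x22"], ["0x2A0B", "0x2D"], ["0x141E", "0x30"]]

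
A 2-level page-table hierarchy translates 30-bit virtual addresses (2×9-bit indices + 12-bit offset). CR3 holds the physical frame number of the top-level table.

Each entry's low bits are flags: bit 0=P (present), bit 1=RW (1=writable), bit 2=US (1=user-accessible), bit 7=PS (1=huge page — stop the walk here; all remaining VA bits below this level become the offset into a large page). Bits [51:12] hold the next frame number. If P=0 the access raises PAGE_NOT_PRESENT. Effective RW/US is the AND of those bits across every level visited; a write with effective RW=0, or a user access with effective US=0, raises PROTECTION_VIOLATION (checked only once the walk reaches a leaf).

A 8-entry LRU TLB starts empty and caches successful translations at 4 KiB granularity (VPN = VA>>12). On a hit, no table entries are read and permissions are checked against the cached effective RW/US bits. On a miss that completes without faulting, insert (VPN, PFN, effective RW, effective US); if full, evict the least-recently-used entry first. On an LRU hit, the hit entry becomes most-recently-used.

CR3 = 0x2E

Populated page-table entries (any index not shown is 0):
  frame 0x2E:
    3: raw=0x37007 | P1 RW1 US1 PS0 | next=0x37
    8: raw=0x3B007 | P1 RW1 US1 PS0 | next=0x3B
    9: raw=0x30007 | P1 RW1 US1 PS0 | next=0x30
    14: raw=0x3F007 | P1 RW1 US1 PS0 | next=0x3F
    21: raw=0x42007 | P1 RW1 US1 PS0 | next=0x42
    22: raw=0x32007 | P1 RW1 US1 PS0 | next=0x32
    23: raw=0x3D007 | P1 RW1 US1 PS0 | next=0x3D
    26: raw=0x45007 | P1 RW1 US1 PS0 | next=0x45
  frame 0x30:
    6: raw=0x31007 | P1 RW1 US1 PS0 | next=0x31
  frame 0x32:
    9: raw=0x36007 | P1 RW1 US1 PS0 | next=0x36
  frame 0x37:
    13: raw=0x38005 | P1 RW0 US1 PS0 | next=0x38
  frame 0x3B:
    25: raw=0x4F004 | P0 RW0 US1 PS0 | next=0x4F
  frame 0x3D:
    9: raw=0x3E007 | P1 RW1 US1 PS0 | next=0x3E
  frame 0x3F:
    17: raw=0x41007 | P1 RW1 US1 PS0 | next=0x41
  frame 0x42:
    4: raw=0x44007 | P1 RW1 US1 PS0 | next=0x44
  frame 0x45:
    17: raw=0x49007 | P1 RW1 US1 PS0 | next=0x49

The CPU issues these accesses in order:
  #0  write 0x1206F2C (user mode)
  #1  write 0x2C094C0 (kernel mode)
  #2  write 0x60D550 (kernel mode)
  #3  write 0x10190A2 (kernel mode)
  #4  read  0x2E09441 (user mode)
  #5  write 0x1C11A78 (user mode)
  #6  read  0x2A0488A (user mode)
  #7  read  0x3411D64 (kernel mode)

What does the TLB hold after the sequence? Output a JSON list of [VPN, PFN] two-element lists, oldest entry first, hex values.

Walk each access:
#0 VA=0x1206F2C (w,user):
  lvl0: tbl 0x2E, slot 9 ⇒ 0x30007 (P1/RW1/US1/PS0)
  lvl1: tbl 0x30, slot 6 ⇒ 0x31007 (P1/RW1/US1/PS0)
  → PA=0x31F2C  (2 entries read)
#1 VA=0x2C094C0 (w,kernel):
  lvl0: tbl 0x2E, slot 22 ⇒ 0x32007 (P1/RW1/US1/PS0)
  lvl1: tbl 0x32, slot 9 ⇒ 0x36007 (P1/RW1/US1/PS0)
  → PA=0x364C0  (2 entries read)
#2 VA=0x60D550 (w,kernel):
  lvl0: tbl 0x2E, slot 3 ⇒ 0x37007 (P1/RW1/US1/PS0)
  lvl1: tbl 0x37, slot 13 ⇒ 0x38005 (P1/RW0/US1/PS0)
  ✗ PROTECTION_VIOLATION  [2 reads]
#3 VA=0x10190A2 (w,kernel):
  lvl0: tbl 0x2E, slot 8 ⇒ 0x3B007 (P1/RW1/US1/PS0)
  lvl1: tbl 0x3B, slot 25 ⇒ 0x4F004 (P0/RW0/US1/PS0)
  ✗ PAGE_NOT_PRESENT  [2 reads]
#4 VA=0x2E09441 (r,user):
  lvl0: tbl 0x2E, slot 23 ⇒ 0x3D007 (P1/RW1/US1/PS0)
  lvl1: tbl 0x3D, slot 9 ⇒ 0x3E007 (P1/RW1/US1/PS0)
  → PA=0x3E441  (2 entries read)
#5 VA=0x1C11A78 (w,user):
  lvl0: tbl 0x2E, slot 14 ⇒ 0x3F007 (P1/RW1/US1/PS0)
  lvl1: tbl 0x3F, slot 17 ⇒ 0x41007 (P1/RW1/US1/PS0)
  → PA=0x41A78  (2 entries read)
#6 VA=0x2A0488A (r,user):
  lvl0: tbl 0x2E, slot 21 ⇒ 0x42007 (P1/RW1/US1/PS0)
  lvl1: tbl 0x42, slot 4 ⇒ 0x44007 (P1/RW1/US1/PS0)
  → PA=0x4488A  (2 entries read)
#7 VA=0x3411D64 (r,kernel):
  lvl0: tbl 0x2E, slot 26 ⇒ 0x45007 (P1/RW1/US1/PS0)
  lvl1: tbl 0x45, slot 17 ⇒ 0x49007 (P1/RW1/US1/PS0)
  → PA=0x49D64  (2 entries read)

TLB: [["0x1206", "0x31"], ["0x2C09", "0x36"], ["0x2E09", "0x3E"], ["0x1C11", "0x41"], ["0x2A04", "0x44"], ["0x3411", "0x49"]]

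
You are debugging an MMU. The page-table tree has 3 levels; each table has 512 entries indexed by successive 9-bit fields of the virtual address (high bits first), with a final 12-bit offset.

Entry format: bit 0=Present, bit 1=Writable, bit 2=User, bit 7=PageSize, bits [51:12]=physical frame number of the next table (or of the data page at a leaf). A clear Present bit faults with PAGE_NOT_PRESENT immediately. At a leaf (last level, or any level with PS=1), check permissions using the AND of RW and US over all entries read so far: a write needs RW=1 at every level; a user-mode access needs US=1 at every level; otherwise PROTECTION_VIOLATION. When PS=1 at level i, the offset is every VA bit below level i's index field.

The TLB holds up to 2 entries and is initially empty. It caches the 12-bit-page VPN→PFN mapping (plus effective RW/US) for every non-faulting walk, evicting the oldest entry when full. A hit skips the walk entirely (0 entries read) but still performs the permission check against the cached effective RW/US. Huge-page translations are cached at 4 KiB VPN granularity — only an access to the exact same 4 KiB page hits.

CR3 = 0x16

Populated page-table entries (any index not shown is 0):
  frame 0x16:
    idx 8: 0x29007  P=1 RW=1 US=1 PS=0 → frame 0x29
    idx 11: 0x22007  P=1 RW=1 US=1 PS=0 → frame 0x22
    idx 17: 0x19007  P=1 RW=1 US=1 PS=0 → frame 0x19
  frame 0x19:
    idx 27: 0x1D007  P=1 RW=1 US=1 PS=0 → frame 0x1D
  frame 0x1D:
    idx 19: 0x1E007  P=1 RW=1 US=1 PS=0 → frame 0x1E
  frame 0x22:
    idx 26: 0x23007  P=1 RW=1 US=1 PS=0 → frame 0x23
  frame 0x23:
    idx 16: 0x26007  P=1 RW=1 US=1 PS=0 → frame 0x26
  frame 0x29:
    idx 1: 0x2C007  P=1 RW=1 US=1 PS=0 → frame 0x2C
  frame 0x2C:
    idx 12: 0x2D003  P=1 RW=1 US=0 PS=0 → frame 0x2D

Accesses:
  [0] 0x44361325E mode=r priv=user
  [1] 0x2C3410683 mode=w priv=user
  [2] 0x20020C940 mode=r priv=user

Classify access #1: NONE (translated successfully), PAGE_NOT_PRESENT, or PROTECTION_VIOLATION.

Walk each access:
#0 VA=0x44361325E (r,user):
  [0] read 0x16 idx=17: raw=0x19007 flags P=1 W=1 U=1 S=0
  [1] read 0x19 idx=27: raw=0x1D007 flags P=1 W=1 U=1 S=0
  [2] read 0x1D idx=19: raw=0x1E007 flags P=1 W=1 U=1 S=0
  ⇒ phys 0x1E25E  [3 reads]
#1 VA=0x2C3410683 (w,user):
  [0] read 0x16 idx=11: raw=0x22007 flags P=1 W=1 U=1 S=0
  [1] read 0x22 idx=26: raw=0x23007 flags P=1 W=1 U=1 S=0
  [2] read 0x23 idx=16: raw=0x26007 flags P=1 W=1 U=1 S=0
  ⇒ phys 0x26683  [3 reads]
#2 VA=0x20020C940 (r,user):
  [0] read 0x16 idx=8: raw=0x29007 flags P=1 W=1 U=1 S=0
  [1] read 0x29 idx=1: raw=0x2C007 flags P=1 W=1 U=1 S=0
  [2] read 0x2C idx=12: raw=0x2D003 flags P=1 W=1 U=0 S=0
  ⇒ fault: PROTECTION_VIOLATION  — 3 lookups

Access #1 fault: NONE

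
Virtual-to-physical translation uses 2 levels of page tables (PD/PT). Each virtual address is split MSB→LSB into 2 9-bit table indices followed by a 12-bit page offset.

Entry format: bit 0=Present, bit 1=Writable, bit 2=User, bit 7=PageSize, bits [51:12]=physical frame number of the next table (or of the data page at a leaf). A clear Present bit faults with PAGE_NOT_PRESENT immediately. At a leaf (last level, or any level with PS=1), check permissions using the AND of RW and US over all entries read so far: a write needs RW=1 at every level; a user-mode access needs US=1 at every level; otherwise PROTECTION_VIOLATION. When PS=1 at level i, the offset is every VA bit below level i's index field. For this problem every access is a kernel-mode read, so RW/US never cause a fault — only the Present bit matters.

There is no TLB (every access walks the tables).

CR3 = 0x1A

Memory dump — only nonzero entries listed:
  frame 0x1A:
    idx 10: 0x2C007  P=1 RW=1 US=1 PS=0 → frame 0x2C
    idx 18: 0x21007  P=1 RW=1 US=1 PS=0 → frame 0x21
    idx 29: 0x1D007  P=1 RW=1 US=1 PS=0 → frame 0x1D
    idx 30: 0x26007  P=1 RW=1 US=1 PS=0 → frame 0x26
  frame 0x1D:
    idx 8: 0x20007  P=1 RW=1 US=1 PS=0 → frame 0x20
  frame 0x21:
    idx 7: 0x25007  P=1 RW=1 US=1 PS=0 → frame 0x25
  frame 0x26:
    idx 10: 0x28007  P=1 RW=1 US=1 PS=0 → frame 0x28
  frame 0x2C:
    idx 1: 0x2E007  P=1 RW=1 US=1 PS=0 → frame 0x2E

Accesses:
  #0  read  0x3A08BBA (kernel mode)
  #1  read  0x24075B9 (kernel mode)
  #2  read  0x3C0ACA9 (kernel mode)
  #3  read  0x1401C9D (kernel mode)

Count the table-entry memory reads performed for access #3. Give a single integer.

Trace:
#0 VA=0x3A08BBA (r,kernel):
  L0 @0x1A[29] → 0x1D007  P=1,RW=1,US=1,PS=0
  L1 @0x1D[8] → 0x20007  P=1,RW=1,US=1,PS=0
  ✓ 0x20BBA  — 2 lookups
#1 VA=0x24075B9 (r,kernel):
  L0 @0x1A[18] → 0x21007  P=1,RW=1,US=1,PS=0
  L1 @0x21[7] → 0x25007  P=1,RW=1,US=1,PS=0
  ✓ 0x255B9  — 2 lookups
#2 VA=0x3C0ACA9 (r,kernel):
  L0 @0x1A[30] → 0x26007  P=1,RW=1,US=1,PS=0
  L1 @0x26[10] → 0x28007  P=1,RW=1,US=1,PS=0
  ✓ 0x28CA9  — 2 lookups
#3 VA=0x1401C9D (r,kernel):
  L0 @0x1A[10] → 0x2C007  P=1,RW=1,US=1,PS=0
  L1 @0x2C[1] → 0x2E007  P=1,RW=1,US=1,PS=0
  ✓ 0x2EC9D  — 2 lookups

Entries read for #3: 2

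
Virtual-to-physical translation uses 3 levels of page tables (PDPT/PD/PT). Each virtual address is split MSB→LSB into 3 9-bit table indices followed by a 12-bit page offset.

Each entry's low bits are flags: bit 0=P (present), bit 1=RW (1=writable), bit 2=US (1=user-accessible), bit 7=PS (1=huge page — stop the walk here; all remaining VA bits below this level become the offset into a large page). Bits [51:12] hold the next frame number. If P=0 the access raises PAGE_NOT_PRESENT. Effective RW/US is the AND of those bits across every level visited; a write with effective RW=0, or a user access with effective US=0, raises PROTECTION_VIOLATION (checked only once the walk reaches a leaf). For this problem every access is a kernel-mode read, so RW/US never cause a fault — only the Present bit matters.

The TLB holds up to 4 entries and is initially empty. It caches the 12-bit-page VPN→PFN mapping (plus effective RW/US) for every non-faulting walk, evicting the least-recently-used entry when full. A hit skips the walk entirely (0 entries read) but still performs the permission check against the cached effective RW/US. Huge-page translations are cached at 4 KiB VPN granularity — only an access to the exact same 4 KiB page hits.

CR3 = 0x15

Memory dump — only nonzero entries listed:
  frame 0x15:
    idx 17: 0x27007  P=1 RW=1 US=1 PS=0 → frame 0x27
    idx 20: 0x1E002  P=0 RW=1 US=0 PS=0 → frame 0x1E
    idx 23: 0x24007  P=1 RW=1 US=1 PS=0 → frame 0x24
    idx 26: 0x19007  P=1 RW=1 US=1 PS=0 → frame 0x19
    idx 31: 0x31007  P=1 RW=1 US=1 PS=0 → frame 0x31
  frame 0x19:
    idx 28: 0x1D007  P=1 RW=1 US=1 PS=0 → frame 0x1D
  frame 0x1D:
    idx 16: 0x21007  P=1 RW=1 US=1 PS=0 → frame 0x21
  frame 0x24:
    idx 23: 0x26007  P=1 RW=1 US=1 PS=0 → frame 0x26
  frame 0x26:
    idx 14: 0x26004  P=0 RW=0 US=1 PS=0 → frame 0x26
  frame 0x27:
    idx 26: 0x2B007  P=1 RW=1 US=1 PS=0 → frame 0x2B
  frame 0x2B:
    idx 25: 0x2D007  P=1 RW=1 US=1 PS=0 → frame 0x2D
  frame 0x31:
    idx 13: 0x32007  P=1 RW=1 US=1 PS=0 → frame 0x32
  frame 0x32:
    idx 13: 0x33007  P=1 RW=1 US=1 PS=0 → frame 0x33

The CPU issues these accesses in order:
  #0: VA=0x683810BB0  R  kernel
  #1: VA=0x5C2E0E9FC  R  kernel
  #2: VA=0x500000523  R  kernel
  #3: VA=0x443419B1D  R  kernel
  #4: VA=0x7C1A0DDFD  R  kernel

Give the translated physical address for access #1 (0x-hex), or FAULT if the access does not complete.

Walk each access:
#0 VA=0x683810BB0 (r,kernel):
  L0: frame=0x15 idx=26 entry=0x19007 [P=1 RW=1 US=1 PS=0]
  L1: frame=0x19 idx=28 entry=0x1D007 [P=1 RW=1 US=1 PS=0]
  L2: frame=0x1D idx=16 entry=0x21007 [P=1 RW=1 US=1 PS=0]
  ⇒ phys 0x21BB0  [3 reads]
#1 VA=0x5C2E0E9FC (r,kernel):
  L0: frame=0x15 idx=23 entry=0x24007 [P=1 RW=1 US=1 PS=0]
  L1: frame=0x24 idx=23 entry=0x26007 [P=1 RW=1 US=1 PS=0]
  L2: frame=0x26 idx=14 entry=0x26004 [P=0 RW=0 US=1 PS=0]
  ⇒ fault: PAGE_NOT_PRESENT  — 3 lookups
#2 VA=0x500000523 (r,kernel):
  L0: frame=0x15 idx=20 entry=0x1E002 [P=0 RW=1 US=0 PS=0]
  ⇒ fault: PAGE_NOT_PRESENT  — 1 lookups
#3 VA=0x443419B1D (r,kernel):
  L0: frame=0x15 idx=17 entry=0x27007 [P=1 RW=1 US=1 PS=0]
  L1: frame=0x27 idx=26 entry=0x2B007 [P=1 RW=1 US=1 PS=0]
  L2: frame=0x2B idx=25 entry=0x2D007 [P=1 RW=1 US=1 PS=0]
  ⇒ phys 0x2DB1D  [3 reads]
#4 VA=0x7C1A0DDFD (r,kernel):
  L0: frame=0x15 idx=31 entry=0x31007 [P=1 RW=1 US=1 PS=0]
  L1: frame=0x31 idx=13 entry=0x32007 [P=1 RW=1 US=1 PS=0]
  L2: frame=0x32 idx=13 entry=0x33007 [P=1 RW=1 US=1 PS=0]
  ⇒ phys 0x33DFD  [3 reads]

Access #1 PA: FAULT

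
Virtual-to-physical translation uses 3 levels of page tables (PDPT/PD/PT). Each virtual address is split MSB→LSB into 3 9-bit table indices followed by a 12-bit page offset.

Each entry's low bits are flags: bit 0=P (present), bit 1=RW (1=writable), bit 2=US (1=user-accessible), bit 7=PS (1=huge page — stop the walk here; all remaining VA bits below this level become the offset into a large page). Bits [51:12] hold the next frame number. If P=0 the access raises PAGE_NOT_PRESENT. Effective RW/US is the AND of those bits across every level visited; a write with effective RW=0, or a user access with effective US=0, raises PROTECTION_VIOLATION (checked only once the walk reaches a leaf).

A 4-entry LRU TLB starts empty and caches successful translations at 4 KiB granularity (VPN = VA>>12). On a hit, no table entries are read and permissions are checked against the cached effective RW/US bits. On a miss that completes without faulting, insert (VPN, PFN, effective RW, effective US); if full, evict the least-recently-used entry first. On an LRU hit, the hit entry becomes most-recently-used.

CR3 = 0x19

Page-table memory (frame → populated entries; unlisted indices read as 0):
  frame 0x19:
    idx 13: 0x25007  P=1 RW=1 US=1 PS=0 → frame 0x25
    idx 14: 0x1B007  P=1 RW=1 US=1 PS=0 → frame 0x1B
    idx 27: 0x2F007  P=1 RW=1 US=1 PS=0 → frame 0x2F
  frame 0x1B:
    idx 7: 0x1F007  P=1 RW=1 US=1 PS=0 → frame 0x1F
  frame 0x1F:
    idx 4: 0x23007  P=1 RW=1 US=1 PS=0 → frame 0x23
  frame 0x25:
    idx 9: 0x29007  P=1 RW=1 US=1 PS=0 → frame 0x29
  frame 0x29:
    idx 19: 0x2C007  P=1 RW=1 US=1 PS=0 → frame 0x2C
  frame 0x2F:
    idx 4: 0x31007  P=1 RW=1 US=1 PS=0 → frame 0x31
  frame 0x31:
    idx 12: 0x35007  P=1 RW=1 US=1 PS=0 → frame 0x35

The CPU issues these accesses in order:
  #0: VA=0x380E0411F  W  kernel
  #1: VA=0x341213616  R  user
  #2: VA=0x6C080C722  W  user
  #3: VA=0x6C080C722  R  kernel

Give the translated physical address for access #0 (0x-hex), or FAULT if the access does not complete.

Trace:
#0 VA=0x380E0411F (w,kernel):
  L0: frame=0x19 idx=14 entry=0x1B007 [P=1 RW=1 US=1 PS=0]
  L1: frame=0x1B idx=7 entry=0x1F007 [P=1 RW=1 US=1 PS=0]
  L2: frame=0x1F idx=4 entry=0x23007 [P=1 RW=1 US=1 PS=0]
  → PA=0x2311F  (3 entries read)
#1 VA=0x341213616 (r,user):
  L0: frame=0x19 idx=13 entry=0x25007 [P=1 RW=1 US=1 PS=0]
  L1: frame=0x25 idx=9 entry=0x29007 [P=1 RW=1 US=1 PS=0]
  L2: frame=0x29 idx=19 entry=0x2C007 [P=1 RW=1 US=1 PS=0]
  → PA=0x2C616  (3 entries read)
#2 VA=0x6C080C722 (w,user):
  L0: frame=0x19 idx=27 entry=0x2F007 [P=1 RW=1 US=1 PS=0]
  L1: frame=0x2F idx=4 entry=0x31007 [P=1 RW=1 US=1 PS=0]
  L2: frame=0x31 idx=12 entry=0x35007 [P=1 RW=1 US=1 PS=0]
  → PA=0x35722  (3 entries read)
#3 VA=0x6C080C722 (r,kernel):
  TLB hit vpn=0x6C080C → PA=0x35722

Access #0 PA: 0x2311F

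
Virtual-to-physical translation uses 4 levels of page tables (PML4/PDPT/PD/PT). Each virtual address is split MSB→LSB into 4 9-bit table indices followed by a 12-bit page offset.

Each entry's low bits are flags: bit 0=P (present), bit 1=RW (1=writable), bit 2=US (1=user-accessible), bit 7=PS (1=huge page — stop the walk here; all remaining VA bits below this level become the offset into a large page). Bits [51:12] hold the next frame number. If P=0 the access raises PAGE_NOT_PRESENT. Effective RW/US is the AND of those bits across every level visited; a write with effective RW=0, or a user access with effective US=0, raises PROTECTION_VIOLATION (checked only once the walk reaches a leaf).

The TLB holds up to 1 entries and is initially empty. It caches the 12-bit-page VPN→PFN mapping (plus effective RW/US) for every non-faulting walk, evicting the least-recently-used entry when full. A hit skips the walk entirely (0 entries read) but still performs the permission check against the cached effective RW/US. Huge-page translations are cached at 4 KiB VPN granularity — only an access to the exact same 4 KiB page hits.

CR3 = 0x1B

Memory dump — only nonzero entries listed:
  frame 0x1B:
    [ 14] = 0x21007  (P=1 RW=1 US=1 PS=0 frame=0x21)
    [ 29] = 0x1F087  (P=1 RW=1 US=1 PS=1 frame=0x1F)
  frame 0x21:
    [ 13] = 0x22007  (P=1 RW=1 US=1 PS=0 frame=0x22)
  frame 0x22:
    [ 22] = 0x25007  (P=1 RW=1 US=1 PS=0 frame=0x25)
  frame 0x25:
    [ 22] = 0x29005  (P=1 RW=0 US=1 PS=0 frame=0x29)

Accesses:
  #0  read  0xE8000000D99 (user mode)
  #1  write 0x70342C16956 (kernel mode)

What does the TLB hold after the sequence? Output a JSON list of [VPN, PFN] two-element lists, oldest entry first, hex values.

Walk each access:
#0 VA=0xE8000000D99 (r,user):
  L0: frame=0x1B idx=29 entry=0x1F087 [P=1 RW=1 US=1 PS=1]
  ⇒ phys 0x1FD99 (huge @L0)  [1 reads]
#1 VA=0x70342C16956 (w,kernel):
  L0: frame=0x1B idx=14 entry=0x21007 [P=1 RW=1 US=1 PS=0]
  L1: frame=0x21 idx=13 entry=0x22007 [P=1 RW=1 US=1 PS=0]
  L2: frame=0x22 idx=22 entry=0x25007 [P=1 RW=1 US=1 PS=0]
  L3: frame=0x25 idx=22 entry=0x29005 [P=1 RW=0 US=1 PS=0]
  ✗ PROTECTION_VIOLATION  [4 reads]

TLB: [["0xE8000000", "0x1F"]]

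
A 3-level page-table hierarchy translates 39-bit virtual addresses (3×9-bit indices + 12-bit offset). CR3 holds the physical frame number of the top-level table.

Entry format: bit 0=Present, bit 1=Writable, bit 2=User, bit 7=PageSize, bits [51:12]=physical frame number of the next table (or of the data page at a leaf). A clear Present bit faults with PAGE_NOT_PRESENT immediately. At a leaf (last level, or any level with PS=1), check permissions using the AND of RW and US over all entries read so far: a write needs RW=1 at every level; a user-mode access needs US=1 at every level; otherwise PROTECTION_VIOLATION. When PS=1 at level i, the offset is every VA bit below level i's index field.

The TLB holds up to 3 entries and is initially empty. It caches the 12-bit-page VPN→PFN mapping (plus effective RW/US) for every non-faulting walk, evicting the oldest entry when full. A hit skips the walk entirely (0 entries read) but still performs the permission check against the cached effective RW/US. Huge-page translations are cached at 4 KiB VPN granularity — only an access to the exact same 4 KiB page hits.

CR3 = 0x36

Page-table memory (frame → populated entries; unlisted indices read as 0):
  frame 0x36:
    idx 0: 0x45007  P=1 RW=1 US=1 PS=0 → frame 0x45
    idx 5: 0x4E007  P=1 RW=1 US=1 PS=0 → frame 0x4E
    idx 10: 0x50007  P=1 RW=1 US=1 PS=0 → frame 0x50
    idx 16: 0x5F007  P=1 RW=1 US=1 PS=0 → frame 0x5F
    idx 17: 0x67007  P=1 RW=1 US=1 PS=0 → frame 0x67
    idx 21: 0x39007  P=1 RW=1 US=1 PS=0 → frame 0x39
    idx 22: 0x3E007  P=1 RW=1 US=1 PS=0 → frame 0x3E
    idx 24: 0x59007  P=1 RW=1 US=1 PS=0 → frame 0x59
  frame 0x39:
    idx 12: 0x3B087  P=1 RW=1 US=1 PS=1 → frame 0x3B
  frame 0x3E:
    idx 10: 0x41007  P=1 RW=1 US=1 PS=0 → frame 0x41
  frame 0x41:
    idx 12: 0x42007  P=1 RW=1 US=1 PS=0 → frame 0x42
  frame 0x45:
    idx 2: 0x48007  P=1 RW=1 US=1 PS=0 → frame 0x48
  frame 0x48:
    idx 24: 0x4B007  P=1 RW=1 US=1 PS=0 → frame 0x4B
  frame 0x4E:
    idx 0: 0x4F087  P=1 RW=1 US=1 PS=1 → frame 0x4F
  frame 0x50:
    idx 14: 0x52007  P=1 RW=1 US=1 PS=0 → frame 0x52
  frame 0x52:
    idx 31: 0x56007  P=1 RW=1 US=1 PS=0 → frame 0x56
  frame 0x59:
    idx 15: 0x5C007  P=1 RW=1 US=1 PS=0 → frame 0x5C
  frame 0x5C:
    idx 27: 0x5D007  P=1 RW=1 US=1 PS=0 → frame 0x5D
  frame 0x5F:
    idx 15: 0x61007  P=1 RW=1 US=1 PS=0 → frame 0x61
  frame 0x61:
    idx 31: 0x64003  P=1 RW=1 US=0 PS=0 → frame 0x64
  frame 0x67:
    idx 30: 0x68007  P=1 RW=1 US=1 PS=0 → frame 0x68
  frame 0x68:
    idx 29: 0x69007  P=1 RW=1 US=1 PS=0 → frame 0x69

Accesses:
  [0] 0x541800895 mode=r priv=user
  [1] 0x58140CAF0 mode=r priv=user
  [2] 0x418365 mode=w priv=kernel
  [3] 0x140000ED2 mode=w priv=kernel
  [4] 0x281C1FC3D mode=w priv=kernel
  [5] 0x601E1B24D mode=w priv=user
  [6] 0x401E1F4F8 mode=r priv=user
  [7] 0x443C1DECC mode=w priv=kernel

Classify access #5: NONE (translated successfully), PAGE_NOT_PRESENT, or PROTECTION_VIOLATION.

Per-access translation:
#0 VA=0x541800895 (r,user):
  L0: frame=0x36 idx=21 entry=0x39007 [P=1 RW=1 US=1 PS=0]
  L1: frame=0x39 idx=12 entry=0x3B087 [P=1 RW=1 US=1 PS=1]
  → PA=0x3B895 (huge @L1)  (2 entries read)
#1 VA=0x58140CAF0 (r,user):
  L0: frame=0x36 idx=22 entry=0x3E007 [P=1 RW=1 US=1 PS=0]
  L1: frame=0x3E idx=10 entry=0x41007 [P=1 RW=1 US=1 PS=0]
  L2: frame=0x41 idx=12 entry=0x42007 [P=1 RW=1 US=1 PS=0]
  → PA=0x42AF0  (3 entries read)
#2 VA=0x418365 (w,kernel):
  L0: frame=0x36 idx=0 entry=0x45007 [P=1 RW=1 US=1 PS=0]
  L1: frame=0x45 idx=2 entry=0x48007 [P=1 RW=1 US=1 PS=0]
  L2: frame=0x48 idx=24 entry=0x4B007 [P=1 RW=1 US=1 PS=0]
  → PA=0x4B365  (3 entries read)
#3 VA=0x140000ED2 (w,kernel):
  L0: frame=0x36 idx=5 entry=0x4E007 [P=1 RW=1 US=1 PS=0]
  L1: frame=0x4E idx=0 entry=0x4F087 [P=1 RW=1 US=1 PS=1]
  → PA=0x4FED2 (huge @L1)  (2 entries read)
#4 VA=0x281C1FC3D (w,kernel):
  L0: frame=0x36 idx=10 entry=0x50007 [P=1 RW=1 US=1 PS=0]
  L1: frame=0x50 idx=14 entry=0x52007 [P=1 RW=1 US=1 PS=0]
  L2: frame=0x52 idx=31 entry=0x56007 [P=1 RW=1 US=1 PS=0]
  → PA=0x56C3D  (3 entries read)
#5 VA=0x601E1B24D (w,user):
  L0: frame=0x36 idx=24 entry=0x59007 [P=1 RW=1 US=1 PS=0]
  L1: frame=0x59 idx=15 entry=0x5C007 [P=1 RW=1 US=1 PS=0]
  L2: frame=0x5C idx=27 entry=0x5D007 [P=1 RW=1 US=1 PS=0]
  → PA=0x5D24D  (3 entries read)
#6 VA=0x401E1F4F8 (r,user):
  L0: frame=0x36 idx=16 entry=0x5F007 [P=1 RW=1 US=1 PS=0]
  L1: frame=0x5F idx=15 entry=0x61007 [P=1 RW=1 US=1 PS=0]
  L2: frame=0x61 idx=31 entry=0x64003 [P=1 RW=1 US=0 PS=0]
  → PROTECTION_VIOLATION  (3 entries read)
#7 VA=0x443C1DECC (w,kernel):
  L0: frame=0x36 idx=17 entry=0x67007 [P=1 RW=1 US=1 PS=0]
  L1: frame=0x67 idx=30 entry=0x68007 [P=1 RW=1 US=1 PS=0]
  L2: frame=0x68 idx=29 entry=0x69007 [P=1 RW=1 US=1 PS=0]
  → PA=0x69ECC  (3 entries read)

Access #5 fault: NONE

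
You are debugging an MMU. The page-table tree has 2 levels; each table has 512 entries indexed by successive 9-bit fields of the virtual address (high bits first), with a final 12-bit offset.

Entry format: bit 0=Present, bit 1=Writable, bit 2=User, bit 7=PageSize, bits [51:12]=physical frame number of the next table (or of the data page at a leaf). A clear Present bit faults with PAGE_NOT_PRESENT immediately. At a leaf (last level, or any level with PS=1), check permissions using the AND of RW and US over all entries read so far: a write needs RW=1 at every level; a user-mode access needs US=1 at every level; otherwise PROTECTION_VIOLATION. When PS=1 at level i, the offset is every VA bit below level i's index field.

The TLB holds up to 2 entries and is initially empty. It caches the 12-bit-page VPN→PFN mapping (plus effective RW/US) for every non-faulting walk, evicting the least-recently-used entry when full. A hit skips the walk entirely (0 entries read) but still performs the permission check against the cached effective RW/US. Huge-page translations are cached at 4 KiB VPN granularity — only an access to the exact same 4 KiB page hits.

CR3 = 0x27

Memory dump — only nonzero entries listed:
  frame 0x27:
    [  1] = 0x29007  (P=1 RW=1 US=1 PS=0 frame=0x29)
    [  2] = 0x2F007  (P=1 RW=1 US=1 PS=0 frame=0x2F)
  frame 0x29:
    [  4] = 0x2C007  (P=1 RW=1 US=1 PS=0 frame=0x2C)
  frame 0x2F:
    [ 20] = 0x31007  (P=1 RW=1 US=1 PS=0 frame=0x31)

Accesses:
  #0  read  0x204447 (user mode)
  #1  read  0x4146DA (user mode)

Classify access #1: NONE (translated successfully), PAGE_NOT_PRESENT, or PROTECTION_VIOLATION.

Trace:
#0 VA=0x204447 (r,user):
  L0: frame=0x27 idx=1 entry=0x29007 [P=1 RW=1 US=1 PS=0]
  L1: frame=0x29 idx=4 entry=0x2C007 [P=1 RW=1 US=1 PS=0]
  ✓ 0x2C447  — 2 lookups
#1 VA=0x4146DA (r,user):
  L0: frame=0x27 idx=2 entry=0x2F007 [P=1 RW=1 US=1 PS=0]
  L1: frame=0x2F idx=20 entry=0x31007 [P=1 RW=1 US=1 PS=0]
  ✓ 0x316DA  — 2 lookups

Access #1 fault: NONE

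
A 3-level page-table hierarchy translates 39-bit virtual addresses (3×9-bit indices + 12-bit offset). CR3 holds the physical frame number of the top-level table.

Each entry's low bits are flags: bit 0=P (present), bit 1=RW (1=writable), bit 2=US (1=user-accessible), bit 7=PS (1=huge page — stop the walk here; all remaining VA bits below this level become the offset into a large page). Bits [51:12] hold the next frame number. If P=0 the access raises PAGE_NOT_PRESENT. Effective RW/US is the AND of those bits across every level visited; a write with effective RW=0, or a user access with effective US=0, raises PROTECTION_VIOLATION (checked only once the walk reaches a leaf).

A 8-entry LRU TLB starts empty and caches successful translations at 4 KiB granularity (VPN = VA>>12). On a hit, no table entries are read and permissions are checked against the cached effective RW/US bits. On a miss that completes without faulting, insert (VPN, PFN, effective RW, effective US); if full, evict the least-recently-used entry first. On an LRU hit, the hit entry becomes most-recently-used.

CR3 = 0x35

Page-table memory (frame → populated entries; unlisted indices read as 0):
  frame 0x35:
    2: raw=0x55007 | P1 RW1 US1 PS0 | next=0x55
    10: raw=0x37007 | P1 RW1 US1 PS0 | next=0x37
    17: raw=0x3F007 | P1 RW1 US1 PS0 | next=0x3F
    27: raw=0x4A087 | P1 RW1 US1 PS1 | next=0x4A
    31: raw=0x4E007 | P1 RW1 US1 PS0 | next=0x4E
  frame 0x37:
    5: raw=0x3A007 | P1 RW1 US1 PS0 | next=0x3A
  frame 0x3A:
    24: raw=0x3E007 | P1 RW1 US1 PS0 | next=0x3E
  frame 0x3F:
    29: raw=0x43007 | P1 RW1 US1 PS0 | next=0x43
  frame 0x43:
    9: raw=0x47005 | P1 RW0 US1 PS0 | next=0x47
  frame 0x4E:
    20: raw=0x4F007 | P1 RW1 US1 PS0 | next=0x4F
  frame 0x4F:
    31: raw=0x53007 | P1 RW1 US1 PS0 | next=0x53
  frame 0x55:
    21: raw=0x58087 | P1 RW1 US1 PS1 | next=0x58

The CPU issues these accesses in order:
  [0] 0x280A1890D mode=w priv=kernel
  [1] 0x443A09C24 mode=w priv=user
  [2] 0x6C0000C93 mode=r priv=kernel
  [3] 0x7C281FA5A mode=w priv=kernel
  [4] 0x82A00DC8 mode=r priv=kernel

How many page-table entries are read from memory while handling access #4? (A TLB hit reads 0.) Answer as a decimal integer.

Trace:
#0 VA=0x280A1890D (w,kernel):
  [0] read 0x35 idx=10: raw=0x37007 flags P=1 W=1 U=1 S=0
  [1] read 0x37 idx=5: raw=0x3A007 flags P=1 W=1 U=1 S=0
  [2] read 0x3A idx=24: raw=0x3E007 flags P=1 W=1 U=1 S=0
  → PA=0x3E90D  (3 entries read)
#1 VA=0x443A09C24 (w,user):
  [0] read 0x35 idx=17: raw=0x3F007 flags P=1 W=1 U=1 S=0
  [1] read 0x3F idx=29: raw=0x43007 flags P=1 W=1 U=1 S=0
  [2] read 0x43 idx=9: raw=0x47005 flags P=1 W=0 U=1 S=0
  ✗ PROTECTION_VIOLATION  [3 reads]
#2 VA=0x6C0000C93 (r,kernel):
  [0] read 0x35 idx=27: raw=0x4A087 flags P=1 W=1 U=1 S=1
  → PA=0x4AC93 (huge @L0)  (1 entries read)
#3 VA=0x7C281FA5A (w,kernel):
  [0] read 0x35 idx=31: raw=0x4E007 flags P=1 W=1 U=1 S=0
  [1] read 0x4E idx=20: raw=0x4F007 flags P=1 W=1 U=1 S=0
  [2] read 0x4F idx=31: raw=0x53007 flags P=1 W=1 U=1 S=0
  → PA=0x53A5A  (3 entries read)
#4 VA=0x82A00DC8 (r,kernel):
  [0] read 0x35 idx=2: raw=0x55007 flags P=1 W=1 U=1 S=0
  [1] read 0x55 idx=21: raw=0x58087 flags P=1 W=1 U=1 S=1
  → PA=0x58DC8 (huge @L1)  (2 entries read)

Entries read for #4: 2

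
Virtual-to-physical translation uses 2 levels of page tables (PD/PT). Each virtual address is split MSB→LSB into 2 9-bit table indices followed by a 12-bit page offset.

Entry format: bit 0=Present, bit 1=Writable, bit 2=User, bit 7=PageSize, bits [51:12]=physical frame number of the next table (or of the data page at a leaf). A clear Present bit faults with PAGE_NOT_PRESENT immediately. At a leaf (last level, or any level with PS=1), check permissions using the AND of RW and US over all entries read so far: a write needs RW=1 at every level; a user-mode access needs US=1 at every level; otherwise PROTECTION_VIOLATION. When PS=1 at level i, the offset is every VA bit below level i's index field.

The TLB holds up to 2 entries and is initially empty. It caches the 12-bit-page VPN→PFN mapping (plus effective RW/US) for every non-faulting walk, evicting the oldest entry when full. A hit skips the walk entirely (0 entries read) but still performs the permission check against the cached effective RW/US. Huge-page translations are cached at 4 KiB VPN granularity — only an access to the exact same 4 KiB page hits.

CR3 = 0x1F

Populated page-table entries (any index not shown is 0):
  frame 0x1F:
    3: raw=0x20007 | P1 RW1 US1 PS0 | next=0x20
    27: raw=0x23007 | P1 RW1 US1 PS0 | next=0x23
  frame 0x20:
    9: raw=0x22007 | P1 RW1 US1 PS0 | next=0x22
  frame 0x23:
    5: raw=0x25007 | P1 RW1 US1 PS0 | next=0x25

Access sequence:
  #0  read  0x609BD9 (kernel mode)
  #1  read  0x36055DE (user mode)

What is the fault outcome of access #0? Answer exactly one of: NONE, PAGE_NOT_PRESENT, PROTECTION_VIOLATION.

Trace:
#0 VA=0x609BD9 (r,kernel):
  [0] read 0x1F idx=3: raw=0x20007 flags P=1 W=1 U=1 S=0
  [1] read 0x20 idx=9: raw=0x22007 flags P=1 W=1 U=1 S=0
  ✓ 0x22BD9  — 2 lookups
#1 VA=0x36055DE (r,user):
  [0] read 0x1F idx=27: raw=0x23007 flags P=1 W=1 U=1 S=0
  [1] read 0x23 idx=5: raw=0x25007 flags P=1 W=1 U=1 S=0
  ✓ 0x255DE  — 2 lookups

Access #0 fault: NONE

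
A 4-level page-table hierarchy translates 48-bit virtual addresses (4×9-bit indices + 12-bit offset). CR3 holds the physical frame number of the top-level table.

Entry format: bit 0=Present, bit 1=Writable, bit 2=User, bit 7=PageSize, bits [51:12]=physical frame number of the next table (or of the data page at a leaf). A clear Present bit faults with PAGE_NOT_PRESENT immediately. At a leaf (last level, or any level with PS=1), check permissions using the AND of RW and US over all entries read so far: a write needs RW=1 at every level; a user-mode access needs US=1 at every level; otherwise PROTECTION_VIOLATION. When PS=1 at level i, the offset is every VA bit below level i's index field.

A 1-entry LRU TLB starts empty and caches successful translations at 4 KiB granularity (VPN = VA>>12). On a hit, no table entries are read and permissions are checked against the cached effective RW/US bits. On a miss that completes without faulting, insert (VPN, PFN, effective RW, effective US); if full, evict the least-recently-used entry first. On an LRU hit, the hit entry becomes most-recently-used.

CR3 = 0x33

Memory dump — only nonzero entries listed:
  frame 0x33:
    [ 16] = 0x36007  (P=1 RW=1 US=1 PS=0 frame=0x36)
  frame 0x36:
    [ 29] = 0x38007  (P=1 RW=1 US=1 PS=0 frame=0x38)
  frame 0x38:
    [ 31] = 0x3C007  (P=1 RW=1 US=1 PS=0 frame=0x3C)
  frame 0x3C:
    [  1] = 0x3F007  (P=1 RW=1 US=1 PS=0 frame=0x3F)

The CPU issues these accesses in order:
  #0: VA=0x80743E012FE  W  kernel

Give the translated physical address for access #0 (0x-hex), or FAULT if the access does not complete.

Trace:
#0 VA=0x80743E012FE (w,kernel):
  lvl0: tbl 0x33, slot 16 ⇒ 0x36007 (P1/RW1/US1/PS0)
  lvl1: tbl 0x36, slot 29 ⇒ 0x38007 (P1/RW1/US1/PS0)
  lvl2: tbl 0x38, slot 31 ⇒ 0x3C007 (P1/RW1/US1/PS0)
  lvl3: tbl 0x3C, slot 1 ⇒ 0x3F007 (P1/RW1/US1/PS0)
  ✓ 0x3F2FE  — 4 lookups

Access #0 PA: 0x3F2FE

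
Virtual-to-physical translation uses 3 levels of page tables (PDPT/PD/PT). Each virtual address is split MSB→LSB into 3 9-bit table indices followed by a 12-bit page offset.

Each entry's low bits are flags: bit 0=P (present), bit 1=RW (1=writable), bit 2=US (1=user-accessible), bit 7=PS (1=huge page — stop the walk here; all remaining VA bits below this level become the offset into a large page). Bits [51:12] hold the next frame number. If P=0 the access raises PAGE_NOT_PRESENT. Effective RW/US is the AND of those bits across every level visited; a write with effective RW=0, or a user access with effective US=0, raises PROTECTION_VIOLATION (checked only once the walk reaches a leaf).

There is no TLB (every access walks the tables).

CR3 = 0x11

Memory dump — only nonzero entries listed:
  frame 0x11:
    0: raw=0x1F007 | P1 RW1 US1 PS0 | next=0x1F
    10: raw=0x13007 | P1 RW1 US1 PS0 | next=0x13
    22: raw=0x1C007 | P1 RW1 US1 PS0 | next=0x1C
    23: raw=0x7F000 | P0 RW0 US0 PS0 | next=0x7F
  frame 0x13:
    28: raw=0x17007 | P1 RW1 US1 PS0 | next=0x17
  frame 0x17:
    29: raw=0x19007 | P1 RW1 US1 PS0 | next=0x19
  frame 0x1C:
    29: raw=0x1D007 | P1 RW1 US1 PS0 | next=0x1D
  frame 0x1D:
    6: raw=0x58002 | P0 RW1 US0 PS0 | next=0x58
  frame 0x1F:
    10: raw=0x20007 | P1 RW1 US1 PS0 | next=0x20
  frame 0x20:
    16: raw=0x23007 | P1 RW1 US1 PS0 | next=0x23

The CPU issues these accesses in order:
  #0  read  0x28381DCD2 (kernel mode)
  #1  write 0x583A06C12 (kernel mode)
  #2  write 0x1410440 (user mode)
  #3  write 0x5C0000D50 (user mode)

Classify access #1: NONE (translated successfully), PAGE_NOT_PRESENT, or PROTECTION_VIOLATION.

Per-access translation:
#0 VA=0x28381DCD2 (r,kernel):
  L0: frame=0x11 idx=10 entry=0x13007 [P=1 RW=1 US=1 PS=0]
  L1: frame=0x13 idx=28 entry=0x17007 [P=1 RW=1 US=1 PS=0]
  L2: frame=0x17 idx=29 entry=0x19007 [P=1 RW=1 US=1 PS=0]
  ✓ 0x19CD2  — 3 lookups
#1 VA=0x583A06C12 (w,kernel):
  L0: frame=0x11 idx=22 entry=0x1C007 [P=1 RW=1 US=1 PS=0]
  L1: frame=0x1C idx=29 entry=0x1D007 [P=1 RW=1 US=1 PS=0]
  L2: frame=0x1D idx=6 entry=0x58002 [P=0 RW=1 US=0 PS=0]
  → PAGE_NOT_PRESENT  (3 entries read)
#2 VA=0x1410440 (w,user):
  L0: frame=0x11 idx=0 entry=0x1F007 [P=1 RW=1 US=1 PS=0]
  L1: frame=0x1F idx=10 entry=0x20007 [P=1 RW=1 US=1 PS=0]
  L2: frame=0x20 idx=16 entry=0x23007 [P=1 RW=1 US=1 PS=0]
  ✓ 0x23440  — 3 lookups
#3 VA=0x5C0000D50 (w,user):
  L0: frame=0x11 idx=23 entry=0x7F000 [P=0 RW=0 US=0 PS=0]
  → PAGE_NOT_PRESENT  (1 entries read)

Access #1 fault: PAGE_NOT_PRESENT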